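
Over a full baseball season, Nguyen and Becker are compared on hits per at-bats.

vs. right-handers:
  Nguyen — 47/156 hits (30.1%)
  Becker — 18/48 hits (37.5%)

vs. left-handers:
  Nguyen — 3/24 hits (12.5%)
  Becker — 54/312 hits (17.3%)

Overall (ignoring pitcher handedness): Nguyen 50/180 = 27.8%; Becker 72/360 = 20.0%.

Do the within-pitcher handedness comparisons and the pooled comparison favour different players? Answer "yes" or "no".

Within each pitcher handedness level (vs. right-handers 30.1% vs 37.5%; vs. left-handers 12.5% vs 17.3%), Becker has the higher rate every time. Pooled: 27.8% vs 20.0% — Nguyen has the higher rate overall. The two comparisons disagree.

yes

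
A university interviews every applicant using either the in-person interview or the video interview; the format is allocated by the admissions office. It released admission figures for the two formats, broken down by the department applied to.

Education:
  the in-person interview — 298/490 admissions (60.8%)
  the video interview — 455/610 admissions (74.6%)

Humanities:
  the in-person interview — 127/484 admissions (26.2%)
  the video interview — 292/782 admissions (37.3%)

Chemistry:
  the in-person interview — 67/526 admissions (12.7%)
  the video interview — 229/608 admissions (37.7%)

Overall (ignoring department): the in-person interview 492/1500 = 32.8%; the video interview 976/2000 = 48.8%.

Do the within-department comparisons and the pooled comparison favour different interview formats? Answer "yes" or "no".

no

Within each department level (Education 60.8% vs 74.6%; Humanities 26.2% vs 37.3%; Chemistry 12.7% vs 37.7%), the video interview has the higher rate every time. Pooled: 32.8% vs 48.8% — the video interview has the higher rate overall. They agree.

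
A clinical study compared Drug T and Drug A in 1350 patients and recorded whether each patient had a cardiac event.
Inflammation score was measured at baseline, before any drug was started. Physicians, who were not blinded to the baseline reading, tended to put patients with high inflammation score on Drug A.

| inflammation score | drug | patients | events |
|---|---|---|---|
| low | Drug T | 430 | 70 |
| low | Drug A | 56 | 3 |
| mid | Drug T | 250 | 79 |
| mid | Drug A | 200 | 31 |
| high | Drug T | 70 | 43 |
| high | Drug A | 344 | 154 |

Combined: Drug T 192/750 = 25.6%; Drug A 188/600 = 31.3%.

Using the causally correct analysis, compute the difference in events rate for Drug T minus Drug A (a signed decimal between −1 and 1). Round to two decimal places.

The imbalance in inflammation score arose from how patients were allocated, not from anything the drug did; and inflammation score independently affects the outcome. The pooled gap is confounded — condition on inflammation score.
Adjusting over the population distribution of inflammation score: 0.360·(0.163−0.054) + 0.333·(0.316−0.155) + 0.307·(0.614−0.448) = +0.144.

+0.14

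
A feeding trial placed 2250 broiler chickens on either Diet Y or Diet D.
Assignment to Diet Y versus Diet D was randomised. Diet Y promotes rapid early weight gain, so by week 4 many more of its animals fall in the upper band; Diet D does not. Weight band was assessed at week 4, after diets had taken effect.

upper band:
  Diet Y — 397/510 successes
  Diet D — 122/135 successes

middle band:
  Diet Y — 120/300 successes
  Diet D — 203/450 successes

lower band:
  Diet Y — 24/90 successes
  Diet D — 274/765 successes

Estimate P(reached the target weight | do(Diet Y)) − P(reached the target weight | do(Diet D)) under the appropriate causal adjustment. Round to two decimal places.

Week-4 weight band lies on the pathway diet → week-4 weight band → outcome, so adjusting for it blocks the indirect effect. For the total causal effect of diet, use the unadjusted pooled rates.
The causal difference is the pooled difference: 0.601 − 0.444 = +0.157.

+0.16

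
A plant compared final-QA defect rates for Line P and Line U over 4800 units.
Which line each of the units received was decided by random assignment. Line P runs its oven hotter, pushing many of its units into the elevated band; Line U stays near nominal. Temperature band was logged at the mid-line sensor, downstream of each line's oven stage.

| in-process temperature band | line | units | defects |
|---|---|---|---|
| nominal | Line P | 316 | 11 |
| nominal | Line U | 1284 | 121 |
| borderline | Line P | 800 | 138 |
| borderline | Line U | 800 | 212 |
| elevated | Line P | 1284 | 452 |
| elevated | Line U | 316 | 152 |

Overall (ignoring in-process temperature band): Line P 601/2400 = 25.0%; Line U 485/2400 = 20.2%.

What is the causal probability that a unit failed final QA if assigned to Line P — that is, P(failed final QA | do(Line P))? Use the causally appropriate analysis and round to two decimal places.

In-process temperature band lies on the pathway line → in-process temperature band → outcome, so adjusting for it blocks the indirect effect. For the total causal effect of line, use the unadjusted pooled rates.
So P(outcome | do(Line P)) is just the pooled rate for Line P: 601/2400 = 0.250.

0.25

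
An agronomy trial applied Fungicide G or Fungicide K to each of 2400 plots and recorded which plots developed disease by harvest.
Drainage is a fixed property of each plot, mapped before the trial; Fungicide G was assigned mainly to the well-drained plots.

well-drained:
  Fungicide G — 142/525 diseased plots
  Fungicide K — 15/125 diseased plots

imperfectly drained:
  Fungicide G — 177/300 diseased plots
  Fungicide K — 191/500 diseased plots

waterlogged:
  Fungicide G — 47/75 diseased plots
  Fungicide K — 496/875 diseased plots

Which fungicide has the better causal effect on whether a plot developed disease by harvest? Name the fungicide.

Here field drainage is a common cause — it drives both which fungicide a case falls under and the outcome. The crude comparison mixes populations; the stratum-specific rates are the causally relevant ones.
Within each level — well-drained: 27.0% vs 12.0%; imperfectly drained: 59.0% vs 38.2%; waterlogged: 62.7% vs 56.7% — Fungicide K is lower every time.

Fungicide K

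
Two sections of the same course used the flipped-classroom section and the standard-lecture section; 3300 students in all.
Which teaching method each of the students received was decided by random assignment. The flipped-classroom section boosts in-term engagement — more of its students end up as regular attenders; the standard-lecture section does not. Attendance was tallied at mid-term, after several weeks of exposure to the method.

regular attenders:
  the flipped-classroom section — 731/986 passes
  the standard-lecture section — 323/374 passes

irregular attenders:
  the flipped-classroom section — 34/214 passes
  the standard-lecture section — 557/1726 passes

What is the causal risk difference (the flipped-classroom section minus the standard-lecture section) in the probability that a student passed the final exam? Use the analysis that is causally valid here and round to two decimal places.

+0.22

The mid-term attendance-specific comparison favours the standard-lecture section throughout, but the pooled figures favour the flipped-classroom section. The question is whether to condition on mid-term attendance.
Mid-term attendance is downstream of the teaching method. One should not condition on a consequence of treatment, so the overall rates are the right comparison.
The causal difference is the pooled difference: 0.637 − 0.419 = +0.218.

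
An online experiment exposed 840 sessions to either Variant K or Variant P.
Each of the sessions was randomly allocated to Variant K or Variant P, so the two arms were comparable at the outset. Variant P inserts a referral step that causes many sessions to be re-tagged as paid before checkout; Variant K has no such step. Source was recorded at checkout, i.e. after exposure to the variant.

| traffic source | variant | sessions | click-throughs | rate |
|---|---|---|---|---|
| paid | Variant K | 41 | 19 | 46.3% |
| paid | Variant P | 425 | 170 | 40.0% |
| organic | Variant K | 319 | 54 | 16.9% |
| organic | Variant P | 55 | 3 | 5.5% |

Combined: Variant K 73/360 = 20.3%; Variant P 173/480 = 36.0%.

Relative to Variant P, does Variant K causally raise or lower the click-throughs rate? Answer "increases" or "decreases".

decreases

Traffic source here is a post-treatment variable shaped by the variant; conditioning on it would introduce bias rather than remove it. The overall comparison is the causal one.
Pooled: Variant K 20.3% vs Variant P 36.0%; Variant P is higher overall.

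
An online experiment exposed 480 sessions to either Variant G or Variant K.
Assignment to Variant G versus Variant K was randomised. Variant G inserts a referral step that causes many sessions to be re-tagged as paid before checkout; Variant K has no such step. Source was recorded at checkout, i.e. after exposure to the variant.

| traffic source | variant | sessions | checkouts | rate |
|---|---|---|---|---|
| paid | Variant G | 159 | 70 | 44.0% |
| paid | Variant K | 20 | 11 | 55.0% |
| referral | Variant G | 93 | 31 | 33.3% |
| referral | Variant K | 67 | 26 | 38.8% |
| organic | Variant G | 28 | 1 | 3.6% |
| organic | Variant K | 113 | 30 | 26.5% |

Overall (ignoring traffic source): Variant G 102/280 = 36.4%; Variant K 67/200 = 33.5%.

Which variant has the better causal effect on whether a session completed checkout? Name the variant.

The distribution of traffic source is itself part of what the variant does — it is an intermediate outcome. Holding it fixed would remove that part of the effect; the total effect is the pooled difference.
Pooled: Variant G 36.4% vs Variant K 33.5%; Variant G is higher overall.

Variant G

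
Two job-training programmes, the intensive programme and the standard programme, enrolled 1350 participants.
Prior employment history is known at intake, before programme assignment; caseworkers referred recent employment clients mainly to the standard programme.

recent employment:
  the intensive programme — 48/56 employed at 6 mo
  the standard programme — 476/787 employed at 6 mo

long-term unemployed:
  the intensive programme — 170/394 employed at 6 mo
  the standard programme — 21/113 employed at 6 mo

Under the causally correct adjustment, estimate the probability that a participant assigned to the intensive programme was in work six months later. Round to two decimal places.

0.70

the intensive programme is higher inside every prior employment history stratum but the standard programme is higher in aggregate. Whether to stratify depends on how prior employment history relates to the programme.
Prior employment history is set before the programme has any effect — it is not caused by the programme — and it independently drives the outcome. That makes it a confounder, so the causal comparison is within prior employment history levels.
Standardising the intensive programme to the population prior employment history mix: 0.624·48/56 + 0.376·170/394 = 0.697.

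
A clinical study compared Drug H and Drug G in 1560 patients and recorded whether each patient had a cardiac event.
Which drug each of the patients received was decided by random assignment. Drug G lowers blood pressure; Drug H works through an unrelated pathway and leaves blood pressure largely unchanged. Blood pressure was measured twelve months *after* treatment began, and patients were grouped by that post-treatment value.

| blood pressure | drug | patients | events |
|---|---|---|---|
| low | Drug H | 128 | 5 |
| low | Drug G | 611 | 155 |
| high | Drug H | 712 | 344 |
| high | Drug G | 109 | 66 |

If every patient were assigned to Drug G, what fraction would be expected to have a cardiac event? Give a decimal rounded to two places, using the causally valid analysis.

Blood pressure is recorded after the drug and is itself shifted by it — it sits on the causal path from drug to outcome. Conditioning on a mediator would strip out part of the effect we want; the pooled comparison gives the total causal effect.
So P(outcome | do(Drug G)) is just the pooled rate for Drug G: 221/720 = 0.307.

0.31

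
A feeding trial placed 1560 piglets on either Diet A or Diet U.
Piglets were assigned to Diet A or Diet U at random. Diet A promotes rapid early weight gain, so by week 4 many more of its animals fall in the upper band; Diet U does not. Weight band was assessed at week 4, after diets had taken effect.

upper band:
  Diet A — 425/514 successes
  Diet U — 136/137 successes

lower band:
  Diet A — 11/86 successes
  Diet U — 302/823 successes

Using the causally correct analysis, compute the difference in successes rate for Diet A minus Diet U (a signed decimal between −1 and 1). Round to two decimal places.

+0.27

Week-4 weight band is downstream of the diet. One should not condition on a consequence of treatment, so the overall rates are the right comparison.
The causal difference is the pooled difference: 0.727 − 0.456 = +0.270.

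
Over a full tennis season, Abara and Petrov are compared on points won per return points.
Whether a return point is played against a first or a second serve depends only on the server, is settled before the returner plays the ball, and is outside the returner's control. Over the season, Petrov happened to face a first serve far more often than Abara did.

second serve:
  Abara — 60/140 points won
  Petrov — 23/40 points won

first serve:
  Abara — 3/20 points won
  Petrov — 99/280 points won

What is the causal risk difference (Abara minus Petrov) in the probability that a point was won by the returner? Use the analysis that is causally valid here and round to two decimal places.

The serve type-specific comparison favours Petrov throughout, but the pooled figures favour Abara. The question is whether to condition on serve type.
Since serve type is a pre-existing factor (not a product of the player) and it affects the outcome on its own, it is a confounder. The stratified rates, not the pooled rate, identify the causal effect.
Adjusting over the population distribution of serve type: 0.375·(0.429−0.575) + 0.625·(0.150−0.354) = -0.182.

-0.18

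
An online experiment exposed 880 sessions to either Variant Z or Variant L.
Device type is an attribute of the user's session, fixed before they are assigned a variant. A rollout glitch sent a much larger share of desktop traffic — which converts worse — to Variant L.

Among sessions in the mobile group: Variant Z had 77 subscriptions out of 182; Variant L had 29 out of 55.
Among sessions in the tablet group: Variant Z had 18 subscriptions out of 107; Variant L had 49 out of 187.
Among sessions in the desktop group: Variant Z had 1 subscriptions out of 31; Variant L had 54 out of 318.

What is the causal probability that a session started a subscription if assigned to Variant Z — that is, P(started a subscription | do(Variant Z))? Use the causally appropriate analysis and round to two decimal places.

Device type differs across variants for reasons unrelated to any effect of the variant itself, and it separately predicts the outcome — a classic confounder. We must compare within device type levels.
Standardising Variant Z to the population device type mix: 0.269·77/182 + 0.334·18/107 + 0.397·1/31 = 0.183.

0.18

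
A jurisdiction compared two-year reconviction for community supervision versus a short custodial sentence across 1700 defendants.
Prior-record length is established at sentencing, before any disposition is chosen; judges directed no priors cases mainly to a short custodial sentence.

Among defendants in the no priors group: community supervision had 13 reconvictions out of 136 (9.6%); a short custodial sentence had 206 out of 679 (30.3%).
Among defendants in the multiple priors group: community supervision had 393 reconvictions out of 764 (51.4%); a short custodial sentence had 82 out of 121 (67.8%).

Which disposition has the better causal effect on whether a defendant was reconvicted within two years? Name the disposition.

community supervision

The prior-record length-specific comparison favours community supervision throughout, but the pooled figures favour a short custodial sentence. The question is whether to condition on prior-record length.
The imbalance in prior-record length arose from how defendants were allocated, not from anything the disposition did; and prior-record length independently affects the outcome. The pooled gap is confounded — condition on prior-record length.
Within each level — no priors: 9.6% vs 30.3%; multiple priors: 51.4% vs 67.8% — community supervision is lower every time.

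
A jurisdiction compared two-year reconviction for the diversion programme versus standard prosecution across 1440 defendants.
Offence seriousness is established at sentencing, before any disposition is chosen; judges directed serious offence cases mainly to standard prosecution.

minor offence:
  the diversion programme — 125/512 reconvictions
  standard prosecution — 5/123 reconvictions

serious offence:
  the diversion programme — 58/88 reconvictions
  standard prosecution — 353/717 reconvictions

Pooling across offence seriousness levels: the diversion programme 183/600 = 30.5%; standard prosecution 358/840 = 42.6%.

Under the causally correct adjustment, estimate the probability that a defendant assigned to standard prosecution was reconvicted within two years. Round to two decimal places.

The offence seriousness-specific comparison favours standard prosecution throughout, but the pooled figures favour the diversion programme. The question is whether to condition on offence seriousness.
The imbalance in offence seriousness arose from how defendants were allocated, not from anything the disposition did; and offence seriousness independently affects the outcome. The pooled gap is confounded — condition on offence seriousness.
Standardising standard prosecution to the population offence seriousness mix: 0.441·5/123 + 0.559·353/717 = 0.293.

0.29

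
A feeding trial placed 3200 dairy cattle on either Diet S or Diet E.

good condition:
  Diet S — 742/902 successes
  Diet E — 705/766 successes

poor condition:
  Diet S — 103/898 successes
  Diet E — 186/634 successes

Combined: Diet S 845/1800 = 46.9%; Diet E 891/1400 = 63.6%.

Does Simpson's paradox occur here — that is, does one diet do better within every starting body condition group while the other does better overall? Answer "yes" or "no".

no

Within each starting body condition level (good condition 82.3% vs 92.0%; poor condition 11.5% vs 29.3%), Diet E has the higher rate every time. Pooled: 46.9% vs 63.6% — Diet E has the higher rate overall. They agree.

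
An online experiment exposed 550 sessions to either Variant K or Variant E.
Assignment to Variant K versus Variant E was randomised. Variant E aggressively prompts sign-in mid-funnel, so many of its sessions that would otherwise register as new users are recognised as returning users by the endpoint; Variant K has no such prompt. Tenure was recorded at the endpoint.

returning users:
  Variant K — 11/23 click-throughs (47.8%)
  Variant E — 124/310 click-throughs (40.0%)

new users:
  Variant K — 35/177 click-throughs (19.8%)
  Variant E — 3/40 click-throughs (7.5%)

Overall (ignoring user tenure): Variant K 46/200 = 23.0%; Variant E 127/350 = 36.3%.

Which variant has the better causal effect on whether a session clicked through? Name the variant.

User tenure lies on the pathway variant → user tenure → outcome, so adjusting for it blocks the indirect effect. For the total causal effect of variant, use the unadjusted pooled rates.
Pooled: Variant K 23.0% vs Variant E 36.3%; Variant E is higher overall.

Variant E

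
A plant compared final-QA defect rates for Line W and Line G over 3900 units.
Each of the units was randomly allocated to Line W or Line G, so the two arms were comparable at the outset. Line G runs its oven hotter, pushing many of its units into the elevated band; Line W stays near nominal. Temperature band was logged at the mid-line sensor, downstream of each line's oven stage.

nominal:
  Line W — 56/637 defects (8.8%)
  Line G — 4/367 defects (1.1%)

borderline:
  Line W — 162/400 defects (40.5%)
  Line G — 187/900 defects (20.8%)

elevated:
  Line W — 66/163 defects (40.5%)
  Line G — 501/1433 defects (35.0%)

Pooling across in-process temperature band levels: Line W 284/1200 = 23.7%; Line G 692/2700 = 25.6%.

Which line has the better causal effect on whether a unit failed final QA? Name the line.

Line G is lower inside every in-process temperature band stratum but Line W is lower in aggregate. Whether to stratify depends on how in-process temperature band relates to the line.
In-process temperature band is recorded after the line and is itself shifted by it — it sits on the causal path from line to outcome. Conditioning on a mediator would strip out part of the effect we want; the pooled comparison gives the total causal effect.
Pooled: Line W 23.7% vs Line G 25.6%; Line W is lower overall.

Line W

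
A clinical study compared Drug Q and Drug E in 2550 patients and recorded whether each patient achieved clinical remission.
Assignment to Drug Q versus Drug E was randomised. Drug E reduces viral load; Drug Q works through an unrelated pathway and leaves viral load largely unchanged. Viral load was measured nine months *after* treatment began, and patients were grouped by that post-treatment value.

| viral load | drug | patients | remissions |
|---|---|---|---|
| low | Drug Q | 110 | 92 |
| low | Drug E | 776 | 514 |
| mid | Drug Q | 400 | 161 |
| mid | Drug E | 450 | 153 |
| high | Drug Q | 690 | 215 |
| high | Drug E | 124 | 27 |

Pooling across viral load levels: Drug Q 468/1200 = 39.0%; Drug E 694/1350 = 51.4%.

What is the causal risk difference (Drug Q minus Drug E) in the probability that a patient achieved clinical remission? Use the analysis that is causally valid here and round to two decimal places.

Drug Q is higher inside every viral load stratum but Drug E is higher in aggregate. Whether to stratify depends on how viral load relates to the drug.
Because the drug influences viral load, viral load is a post-treatment mediator, not a confounder. Stratifying on it would bias the estimate; the causal effect is the crude pooled difference.
The causal difference is the pooled difference: 0.390 − 0.514 = -0.124.

-0.12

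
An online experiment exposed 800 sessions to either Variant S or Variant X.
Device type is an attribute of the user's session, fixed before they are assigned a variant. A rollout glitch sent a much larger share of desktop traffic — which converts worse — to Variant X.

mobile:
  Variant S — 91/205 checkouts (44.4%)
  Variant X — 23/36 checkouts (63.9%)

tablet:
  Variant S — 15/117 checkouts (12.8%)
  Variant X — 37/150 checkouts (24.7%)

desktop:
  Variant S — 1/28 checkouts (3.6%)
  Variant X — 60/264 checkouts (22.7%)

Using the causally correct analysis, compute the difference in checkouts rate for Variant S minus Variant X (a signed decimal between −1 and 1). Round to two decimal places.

Variant X is higher inside every device type stratum but Variant S is higher in aggregate. Whether to stratify depends on how device type relates to the variant.
Nothing the variant does changes device type; the imbalance is an allocation artefact. With device type also predicting the outcome, the pooled figure is confounded, and the within-stratum comparison is the causal one.
Adjusting over the population distribution of device type: 0.301·(0.444−0.639) + 0.334·(0.128−0.247) + 0.365·(0.036−0.227) = -0.168.

-0.17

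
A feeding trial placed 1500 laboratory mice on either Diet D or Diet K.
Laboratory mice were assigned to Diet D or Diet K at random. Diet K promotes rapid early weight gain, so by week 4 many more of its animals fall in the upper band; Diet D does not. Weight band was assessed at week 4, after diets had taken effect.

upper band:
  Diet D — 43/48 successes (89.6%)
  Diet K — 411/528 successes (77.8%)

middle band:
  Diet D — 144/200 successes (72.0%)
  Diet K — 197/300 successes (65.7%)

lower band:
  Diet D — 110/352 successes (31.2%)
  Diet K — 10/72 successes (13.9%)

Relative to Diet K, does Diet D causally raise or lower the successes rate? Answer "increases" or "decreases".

decreases

Within every week-4 weight band level Diet D has the higher rate, yet pooled Diet K does — Simpson's reversal.
Week-4 weight band is downstream of the diet. One should not condition on a consequence of treatment, so the overall rates are the right comparison.
Pooled: Diet D 49.5% vs Diet K 68.7%; Diet K is higher overall.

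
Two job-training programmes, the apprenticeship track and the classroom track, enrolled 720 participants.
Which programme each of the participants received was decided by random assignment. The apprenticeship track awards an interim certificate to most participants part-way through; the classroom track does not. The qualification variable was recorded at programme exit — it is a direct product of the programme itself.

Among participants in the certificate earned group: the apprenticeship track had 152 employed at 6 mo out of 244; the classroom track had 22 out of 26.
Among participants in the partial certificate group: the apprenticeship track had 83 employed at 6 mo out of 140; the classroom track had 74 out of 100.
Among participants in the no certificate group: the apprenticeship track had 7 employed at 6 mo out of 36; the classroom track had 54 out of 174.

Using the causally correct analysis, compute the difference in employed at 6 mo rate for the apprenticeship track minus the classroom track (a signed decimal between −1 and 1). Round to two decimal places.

Within every qualification attained during the programme level the classroom track has the higher rate, yet pooled the apprenticeship track does — Simpson's reversal.
Qualification attained during the programme here is a post-treatment variable shaped by the programme; conditioning on it would introduce bias rather than remove it. The overall comparison is the causal one.
The causal difference is the pooled difference: 0.576 − 0.500 = +0.076.

+0.08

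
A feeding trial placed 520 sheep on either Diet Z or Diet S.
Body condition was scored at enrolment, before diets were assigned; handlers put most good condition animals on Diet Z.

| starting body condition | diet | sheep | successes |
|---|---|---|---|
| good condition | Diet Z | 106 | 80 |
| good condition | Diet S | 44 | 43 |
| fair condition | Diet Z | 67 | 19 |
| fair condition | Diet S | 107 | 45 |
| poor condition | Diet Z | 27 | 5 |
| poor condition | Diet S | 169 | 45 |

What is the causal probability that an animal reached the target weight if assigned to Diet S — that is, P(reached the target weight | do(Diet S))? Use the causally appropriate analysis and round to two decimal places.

Nothing the diet does changes starting body condition; the imbalance is an allocation artefact. With starting body condition also predicting the outcome, the pooled figure is confounded, and the within-stratum comparison is the causal one.
Standardising Diet S to the population starting body condition mix: 0.288·43/44 + 0.335·45/107 + 0.377·45/169 = 0.523.

0.52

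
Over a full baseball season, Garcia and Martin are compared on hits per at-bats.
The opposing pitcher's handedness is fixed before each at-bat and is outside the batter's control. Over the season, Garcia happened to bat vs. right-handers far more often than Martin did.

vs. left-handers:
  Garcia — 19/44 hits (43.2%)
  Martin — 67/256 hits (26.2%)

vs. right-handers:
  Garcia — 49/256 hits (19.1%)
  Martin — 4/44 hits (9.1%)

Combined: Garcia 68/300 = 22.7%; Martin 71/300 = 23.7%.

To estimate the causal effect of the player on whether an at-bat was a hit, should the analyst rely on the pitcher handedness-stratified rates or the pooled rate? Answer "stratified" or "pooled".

Within every pitcher handedness level Garcia has the higher rate, yet pooled Martin does — Simpson's reversal.
Here pitcher handedness is a common cause — it drives both which player a case falls under and the outcome. The crude comparison mixes populations; the stratum-specific rates are the causally relevant ones.
Within each level — vs. left-handers: 43.2% vs 26.2%; vs. right-handers: 19.1% vs 9.1% — Garcia is higher every time.

stratified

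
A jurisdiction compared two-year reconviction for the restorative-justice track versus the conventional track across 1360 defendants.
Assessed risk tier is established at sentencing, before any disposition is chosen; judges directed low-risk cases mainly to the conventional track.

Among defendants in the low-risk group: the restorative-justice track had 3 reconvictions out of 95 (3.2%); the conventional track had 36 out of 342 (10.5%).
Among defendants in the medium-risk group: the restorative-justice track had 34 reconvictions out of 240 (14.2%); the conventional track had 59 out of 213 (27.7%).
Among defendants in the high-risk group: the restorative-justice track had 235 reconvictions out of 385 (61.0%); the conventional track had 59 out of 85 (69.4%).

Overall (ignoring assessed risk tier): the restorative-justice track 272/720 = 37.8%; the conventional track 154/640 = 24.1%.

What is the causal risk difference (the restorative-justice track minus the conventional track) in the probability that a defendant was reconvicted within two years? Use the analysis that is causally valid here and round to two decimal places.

-0.10

Nothing the disposition does changes assessed risk tier; the imbalance is an allocation artefact. With assessed risk tier also predicting the outcome, the pooled figure is confounded, and the within-stratum comparison is the causal one.
Adjusting over the population distribution of assessed risk tier: 0.321·(0.032−0.105) + 0.333·(0.142−0.277) + 0.346·(0.610−0.694) = -0.098.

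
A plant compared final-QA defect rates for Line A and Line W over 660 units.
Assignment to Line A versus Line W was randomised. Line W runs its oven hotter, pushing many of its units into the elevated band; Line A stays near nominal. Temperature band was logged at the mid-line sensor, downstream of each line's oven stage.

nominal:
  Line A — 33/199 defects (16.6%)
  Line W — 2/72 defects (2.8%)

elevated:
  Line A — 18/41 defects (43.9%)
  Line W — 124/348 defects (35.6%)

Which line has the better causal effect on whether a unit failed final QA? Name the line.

The in-process temperature band-specific comparison favours Line W throughout, but the pooled figures favour Line A. The question is whether to condition on in-process temperature band.
Stratifying would compare lines among units the lines themselves sorted into in-process temperature band groups — a form of selection on an intermediate. The unconditioned pooled rates give the total causal effect.
Pooled: Line A 21.2% vs Line W 30.0%; Line A is lower overall.

Line A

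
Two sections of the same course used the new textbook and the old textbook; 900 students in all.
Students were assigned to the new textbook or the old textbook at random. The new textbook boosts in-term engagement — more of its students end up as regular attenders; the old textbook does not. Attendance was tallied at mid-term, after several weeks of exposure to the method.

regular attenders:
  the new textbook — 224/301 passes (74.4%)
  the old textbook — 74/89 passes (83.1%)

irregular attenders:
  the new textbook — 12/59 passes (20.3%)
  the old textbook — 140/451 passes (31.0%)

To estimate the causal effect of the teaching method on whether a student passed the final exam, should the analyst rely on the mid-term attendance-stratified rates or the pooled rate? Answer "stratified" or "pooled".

The stratified and pooled comparisons disagree (the old textbook wins within each mid-term attendance; the new textbook wins overall), so the answer turns on the causal role of mid-term attendance.
Mid-term attendance is downstream of the teaching method. One should not condition on a consequence of treatment, so the overall rates are the right comparison.
Pooled: the new textbook 65.6% vs the old textbook 39.6%; the new textbook is higher overall.

pooled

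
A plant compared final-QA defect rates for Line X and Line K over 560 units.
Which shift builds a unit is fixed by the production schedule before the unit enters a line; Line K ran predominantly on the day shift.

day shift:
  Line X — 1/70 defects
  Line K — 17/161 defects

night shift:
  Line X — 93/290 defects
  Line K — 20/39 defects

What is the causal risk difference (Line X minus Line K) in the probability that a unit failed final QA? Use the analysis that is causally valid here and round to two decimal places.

The stratified and pooled comparisons disagree (Line X wins within each shift; Line K wins overall), so the answer turns on the causal role of shift.
Here shift is a common cause — it drives both which line a case falls under and the outcome. The crude comparison mixes populations; the stratum-specific rates are the causally relevant ones.
Adjusting over the population distribution of shift: 0.412·(0.014−0.106) + 0.588·(0.321−0.513) = -0.151.

-0.15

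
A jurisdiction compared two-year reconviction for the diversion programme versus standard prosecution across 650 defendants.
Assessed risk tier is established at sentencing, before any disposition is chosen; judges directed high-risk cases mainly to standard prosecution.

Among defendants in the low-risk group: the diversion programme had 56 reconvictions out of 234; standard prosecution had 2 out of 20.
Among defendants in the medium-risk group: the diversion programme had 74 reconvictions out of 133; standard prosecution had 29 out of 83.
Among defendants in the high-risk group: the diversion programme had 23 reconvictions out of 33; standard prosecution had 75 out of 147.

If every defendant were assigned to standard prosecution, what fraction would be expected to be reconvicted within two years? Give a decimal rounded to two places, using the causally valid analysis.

0.30

The stratified and pooled comparisons disagree (standard prosecution wins within each assessed risk tier; the diversion programme wins overall), so the answer turns on the causal role of assessed risk tier.
Here assessed risk tier is a common cause — it drives both which disposition a case falls under and the outcome. The crude comparison mixes populations; the stratum-specific rates are the causally relevant ones.
Standardising standard prosecution to the population assessed risk tier mix: 0.391·2/20 + 0.332·29/83 + 0.277·75/147 = 0.296.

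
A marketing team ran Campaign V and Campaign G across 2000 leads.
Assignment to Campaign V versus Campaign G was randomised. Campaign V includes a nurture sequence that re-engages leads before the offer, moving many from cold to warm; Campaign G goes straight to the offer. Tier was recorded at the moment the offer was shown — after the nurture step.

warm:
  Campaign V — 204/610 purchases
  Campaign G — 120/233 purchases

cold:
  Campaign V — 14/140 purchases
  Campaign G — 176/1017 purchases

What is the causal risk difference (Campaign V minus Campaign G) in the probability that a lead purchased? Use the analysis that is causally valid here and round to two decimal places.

+0.05

Within every engagement tier level Campaign G has the higher rate, yet pooled Campaign V does — Simpson's reversal.
The distribution of engagement tier is itself part of what the campaign does — it is an intermediate outcome. Holding it fixed would remove that part of the effect; the total effect is the pooled difference.
The causal difference is the pooled difference: 0.291 − 0.237 = +0.054.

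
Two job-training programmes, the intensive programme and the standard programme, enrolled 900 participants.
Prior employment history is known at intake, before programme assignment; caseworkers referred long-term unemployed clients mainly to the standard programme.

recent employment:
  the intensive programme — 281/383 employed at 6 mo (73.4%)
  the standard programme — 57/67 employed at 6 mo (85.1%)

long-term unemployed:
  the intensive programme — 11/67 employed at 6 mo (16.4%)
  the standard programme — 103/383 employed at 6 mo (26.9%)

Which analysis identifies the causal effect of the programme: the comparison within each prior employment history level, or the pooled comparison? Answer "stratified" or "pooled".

Nothing the programme does changes prior employment history; the imbalance is an allocation artefact. With prior employment history also predicting the outcome, the pooled figure is confounded, and the within-stratum comparison is the causal one.
Within each level — recent employment: 73.4% vs 85.1%; long-term unemployed: 16.4% vs 26.9% — the standard programme is higher every time.

stratified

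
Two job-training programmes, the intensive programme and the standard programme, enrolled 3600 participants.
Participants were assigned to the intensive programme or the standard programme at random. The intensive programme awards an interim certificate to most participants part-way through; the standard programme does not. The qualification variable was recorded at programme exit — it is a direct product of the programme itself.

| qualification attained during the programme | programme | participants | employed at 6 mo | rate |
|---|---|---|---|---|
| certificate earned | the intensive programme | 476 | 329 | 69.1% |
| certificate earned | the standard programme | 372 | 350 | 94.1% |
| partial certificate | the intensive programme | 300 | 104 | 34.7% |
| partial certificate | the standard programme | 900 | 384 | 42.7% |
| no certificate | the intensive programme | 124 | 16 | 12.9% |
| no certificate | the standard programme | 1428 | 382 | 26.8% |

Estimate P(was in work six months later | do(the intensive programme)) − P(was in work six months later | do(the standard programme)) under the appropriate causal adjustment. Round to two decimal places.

Qualification attained during the programme is recorded after the programme and is itself shifted by it — it sits on the causal path from programme to outcome. Conditioning on a mediator would strip out part of the effect we want; the pooled comparison gives the total causal effect.
The causal difference is the pooled difference: 0.499 − 0.413 = +0.086.

+0.09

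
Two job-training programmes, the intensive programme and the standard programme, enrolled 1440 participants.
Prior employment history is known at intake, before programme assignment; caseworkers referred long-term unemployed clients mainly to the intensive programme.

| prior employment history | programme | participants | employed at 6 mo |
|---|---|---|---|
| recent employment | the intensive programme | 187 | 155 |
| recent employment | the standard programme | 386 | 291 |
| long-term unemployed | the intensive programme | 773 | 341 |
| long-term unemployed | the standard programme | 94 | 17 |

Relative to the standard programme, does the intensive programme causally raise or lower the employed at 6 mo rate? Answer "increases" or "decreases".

the intensive programme is higher inside every prior employment history stratum but the standard programme is higher in aggregate. Whether to stratify depends on how prior employment history relates to the programme.
Prior employment history differs across programmes for reasons unrelated to any effect of the programme itself, and it separately predicts the outcome — a classic confounder. We must compare within prior employment history levels.
Within each level — recent employment: 82.9% vs 75.4%; long-term unemployed: 44.1% vs 18.1% — the intensive programme is higher every time.

increases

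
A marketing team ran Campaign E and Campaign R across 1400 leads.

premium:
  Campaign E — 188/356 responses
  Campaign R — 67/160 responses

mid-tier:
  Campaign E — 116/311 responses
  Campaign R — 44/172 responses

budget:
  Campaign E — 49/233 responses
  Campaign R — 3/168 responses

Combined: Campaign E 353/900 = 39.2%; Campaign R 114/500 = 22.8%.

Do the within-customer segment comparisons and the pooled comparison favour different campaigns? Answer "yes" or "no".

no

Within each customer segment level (premium 52.8% vs 41.9%; mid-tier 37.3% vs 25.6%; budget 21.0% vs 1.8%), Campaign E has the higher rate every time. Pooled: 39.2% vs 22.8% — Campaign E has the higher rate overall. They agree.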